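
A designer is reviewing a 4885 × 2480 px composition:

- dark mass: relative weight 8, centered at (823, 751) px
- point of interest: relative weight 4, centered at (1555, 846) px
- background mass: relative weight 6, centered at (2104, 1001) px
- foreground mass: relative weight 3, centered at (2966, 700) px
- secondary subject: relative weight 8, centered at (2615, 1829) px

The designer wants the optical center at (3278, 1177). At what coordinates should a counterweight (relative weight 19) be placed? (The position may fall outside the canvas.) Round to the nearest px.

With the counterweight, Σw becomes 8 + 4 + 6 + 3 + 8 + 19 = 48.
Along x: (55246 + 19·x) / 48 = 3278 (existing moment 8·823 + 4·1555 + 6·2104 + 3·2966 + 8·2615 = 55246) ⇒ x = (157344 − 55246) / 19 ≈ 5373.58.
Along y: (32130 + 19·y) / 48 = 1177 (existing moment 8·751 + 4·846 + 6·1001 + 3·700 + 8·1829 = 32130) ⇒ y = (56496 − 32130) / 19 ≈ 1282.42.

(5374, 1282)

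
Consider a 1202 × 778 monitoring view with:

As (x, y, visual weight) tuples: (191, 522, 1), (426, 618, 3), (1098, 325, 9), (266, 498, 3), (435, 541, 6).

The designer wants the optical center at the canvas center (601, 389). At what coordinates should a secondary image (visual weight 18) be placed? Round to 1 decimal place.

New total weight: (1 + 3 + 9 + 3 + 6) + 18 = 40.
x: target moment 40×601 = 24040; current 1·191 + 3·426 + 9·1098 + 3·266 + 6·435 = 14759; the secondary image supplies 9281, so x = 9281/18 ≈ 515.61.
y: target moment 40×389 = 15560; current 1·522 + 3·618 + 9·325 + 3·498 + 6·541 = 10041; the secondary image supplies 5519, so y = 5519/18 ≈ 306.61.

(515.6, 306.6)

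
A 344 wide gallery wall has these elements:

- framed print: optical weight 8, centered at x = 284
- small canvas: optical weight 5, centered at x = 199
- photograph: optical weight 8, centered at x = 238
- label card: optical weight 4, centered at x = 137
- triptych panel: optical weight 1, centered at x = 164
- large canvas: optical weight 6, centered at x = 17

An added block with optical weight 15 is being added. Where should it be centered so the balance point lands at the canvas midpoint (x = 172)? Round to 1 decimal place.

x ≈ 139.9

New total weight: (8 + 5 + 8 + 4 + 1 + 6) + 15 = 47.
x: need Σw·x = 47·172 = 8084. Existing = 8·284 + 5·199 + 8·238 + 4·137 + 1·164 + 6·17 = 5985. Remainder 2099 / 15 ≈ 139.93.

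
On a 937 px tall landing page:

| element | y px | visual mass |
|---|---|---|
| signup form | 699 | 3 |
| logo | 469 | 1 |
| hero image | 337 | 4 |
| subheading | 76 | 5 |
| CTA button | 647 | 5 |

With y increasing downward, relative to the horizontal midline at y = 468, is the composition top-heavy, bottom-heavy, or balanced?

top-heavy

Total weight = 3 + 1 + 4 + 5 + 5 = 18.
y: (3·699 + 1·469 + 4·337 + 5·76 + 5·647) / 18 = 7529 / 18 ≈ 418.28
418.3 lies above (smaller y than) the midline 468, so the layout is top-heavy.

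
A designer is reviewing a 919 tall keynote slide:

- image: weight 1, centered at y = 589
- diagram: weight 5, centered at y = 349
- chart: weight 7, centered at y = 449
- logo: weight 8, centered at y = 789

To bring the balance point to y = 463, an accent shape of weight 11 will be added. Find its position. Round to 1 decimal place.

With the accent shape, Σw becomes 1 + 5 + 7 + 8 + 11 = 32.
y: need Σw·y = 32·463 = 14816. Existing = 1·589 + 5·349 + 7·449 + 8·789 = 11789. Remainder 3027 / 11 ≈ 275.18.

y ≈ 275.2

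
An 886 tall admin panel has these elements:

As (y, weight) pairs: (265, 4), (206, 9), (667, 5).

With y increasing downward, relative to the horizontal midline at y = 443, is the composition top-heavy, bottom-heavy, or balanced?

Weights sum to 4 + 9 + 5 = 18.
Σw·y = 4·265 + 9·206 + 5·667 = 6249, so ȳ = 6249/18 ≈ 347.17.
347.2 lies above (smaller y than) the midline 443, so the layout is top-heavy.

top-heavy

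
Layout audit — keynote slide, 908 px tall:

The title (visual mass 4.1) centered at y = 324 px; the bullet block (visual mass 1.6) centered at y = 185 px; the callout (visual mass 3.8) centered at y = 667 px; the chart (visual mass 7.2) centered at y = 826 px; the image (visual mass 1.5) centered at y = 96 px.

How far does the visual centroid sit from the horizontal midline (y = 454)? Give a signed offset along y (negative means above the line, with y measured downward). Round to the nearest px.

≈ 109 px

Weights sum to 4.1 + 1.6 + 3.8 + 7.2 + 1.5 = 18.2.
y: (4.1·324 + 1.6·185 + 3.8·667 + 7.2·826 + 1.5·96) / 18.2 = 10250.2 / 18.2 ≈ 563.20
Against y = 454, that's 563.20 − 454 = 109.20.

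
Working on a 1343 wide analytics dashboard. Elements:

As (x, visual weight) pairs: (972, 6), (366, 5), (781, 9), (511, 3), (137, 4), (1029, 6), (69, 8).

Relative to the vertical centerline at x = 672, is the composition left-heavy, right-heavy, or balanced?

left-heavy

Total weight = 6 + 5 + 9 + 3 + 4 + 6 + 8 = 41.
x-moment: 6·972 + 5·366 + 9·781 + 3·511 + 4·137 + 6·1029 + 8·69 = 23498; centroid 23498/41 ≈ 573.12.
573.1 vs midline 672 → left-heavy.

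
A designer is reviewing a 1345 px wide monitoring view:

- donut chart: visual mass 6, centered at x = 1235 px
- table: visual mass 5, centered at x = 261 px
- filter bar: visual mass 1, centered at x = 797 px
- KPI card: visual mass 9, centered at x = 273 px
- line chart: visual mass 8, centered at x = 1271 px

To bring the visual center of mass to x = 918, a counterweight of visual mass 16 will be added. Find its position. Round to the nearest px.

New total weight: (6 + 5 + 1 + 9 + 8) + 16 = 45.
x: need Σw·x = 45·918 = 41310. Existing = 6·1235 + 5·261 + 1·797 + 9·273 + 8·1271 = 22137. Remainder 19173 / 16 ≈ 1198.31.

x ≈ 1198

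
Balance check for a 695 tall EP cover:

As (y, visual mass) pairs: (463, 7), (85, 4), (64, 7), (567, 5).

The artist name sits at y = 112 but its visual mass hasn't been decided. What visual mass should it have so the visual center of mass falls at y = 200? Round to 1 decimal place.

Known weights sum to 7 + 4 + 7 + 5 = 23; their moment is 7·463 + 4·85 + 7·64 + 5·567 = 6864.
Balance at y = 200 requires (6864 + w·112) / (23 + w) = 200.
Rearranging, w·(112 − 200) = 200·23 − 6864 = -2264, so w ≈ -2264/-88 = 25.73.

w ≈ 25.7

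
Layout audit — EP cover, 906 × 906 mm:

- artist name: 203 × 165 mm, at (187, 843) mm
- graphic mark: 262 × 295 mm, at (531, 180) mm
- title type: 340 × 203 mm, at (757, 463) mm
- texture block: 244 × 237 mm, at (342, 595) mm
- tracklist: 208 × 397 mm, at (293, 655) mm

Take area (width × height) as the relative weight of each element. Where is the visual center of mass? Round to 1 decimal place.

(448.2, 507.8)

Areas → weights: artist name 203·165 = 33495, graphic mark 262·295 = 77290, title type 340·203 = 69020, texture block 244·237 = 57828, tracklist 208·397 = 82576; Σw = 320209.
x: (33495·187 + 77290·531 + 69020·757 + 57828·342 + 82576·293) / 320209 = 143524639 / 320209 ≈ 448.22
y: (33495·843 + 77290·180 + 69020·463 + 57828·595 + 82576·655) / 320209 = 162599685 / 320209 ≈ 507.79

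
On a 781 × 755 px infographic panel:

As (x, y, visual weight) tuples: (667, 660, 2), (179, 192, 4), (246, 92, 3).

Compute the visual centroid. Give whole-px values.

Σw = 2 + 4 + 3 = 9.
x-moment: 2·667 + 4·179 + 3·246 = 2788; centroid 2788/9 ≈ 309.78.
y-moment: 2·660 + 4·192 + 3·92 = 2364; centroid 2364/9 ≈ 262.67.

(310, 263)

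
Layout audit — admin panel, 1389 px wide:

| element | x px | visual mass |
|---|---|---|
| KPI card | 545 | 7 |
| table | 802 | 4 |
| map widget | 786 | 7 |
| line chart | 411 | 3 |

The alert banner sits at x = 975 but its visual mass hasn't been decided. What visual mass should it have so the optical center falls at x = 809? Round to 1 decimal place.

w ≈ 19.5

Existing Σw = 21 (7 + 4 + 7 + 3); existing moment 7·545 + 4·802 + 7·786 + 3·411 = 13758.
Set Σw·x/Σw = 809: (13758 + 975w) = 809·(21 + w).
Solving: w = (809·21 − 13758) / (975 − 809) = 3231 / 166 ≈ 19.46.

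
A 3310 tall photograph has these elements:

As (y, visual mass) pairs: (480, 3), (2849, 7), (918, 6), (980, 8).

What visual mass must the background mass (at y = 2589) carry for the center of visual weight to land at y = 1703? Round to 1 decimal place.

Existing Σw = 24 (3 + 7 + 6 + 8); existing moment 3·480 + 7·2849 + 6·918 + 8·980 = 34731.
Balance at y = 1703 requires (34731 + w·2589) / (24 + w) = 1703.
Solving: w = (1703·24 − 34731) / (2589 − 1703) = 6141 / 886 ≈ 6.93.

w ≈ 6.9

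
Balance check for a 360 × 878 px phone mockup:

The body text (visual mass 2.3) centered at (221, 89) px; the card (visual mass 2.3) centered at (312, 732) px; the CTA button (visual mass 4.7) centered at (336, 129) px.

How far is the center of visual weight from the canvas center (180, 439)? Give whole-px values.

Σw = 2.3 + 2.3 + 4.7 = 9.3.
Σw·x = 2.3·221 + 2.3·312 + 4.7·336 = 2805.1, so x̄ = 2805.1/9.3 ≈ 301.62.
Σw·y = 2.3·89 + 2.3·732 + 4.7·129 = 2494.6, so ȳ = 2494.6/9.3 ≈ 268.24.
From (180, 439): dx = 121.62, dy = -170.76, so the distance is √(dx²+dy²) ≈ 209.65.

≈ 210 px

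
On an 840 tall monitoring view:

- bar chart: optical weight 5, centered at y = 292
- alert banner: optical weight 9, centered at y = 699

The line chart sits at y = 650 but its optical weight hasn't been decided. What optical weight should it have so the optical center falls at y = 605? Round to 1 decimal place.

w ≈ 16.0

Known weights sum to 5 + 9 = 14; their moment is 5·292 + 9·699 = 7751.
Set Σw·y/Σw = 605: (7751 + 650w) = 605·(14 + w).
So w = (605·14 − 7751)/(650 − 605) = 719/45 ≈ 15.98.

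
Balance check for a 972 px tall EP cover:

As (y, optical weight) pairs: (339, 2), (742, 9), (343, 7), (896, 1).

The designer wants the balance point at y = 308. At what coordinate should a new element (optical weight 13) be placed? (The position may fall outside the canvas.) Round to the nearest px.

After adding the new element, total weight = 2 + 9 + 7 + 1 + 13 = 32.
Along y: (10653 + 13·y) / 32 = 308 (existing moment 2·339 + 9·742 + 7·343 + 1·896 = 10653) ⇒ y = (9856 − 10653) / 13 ≈ -61.31.

y ≈ -61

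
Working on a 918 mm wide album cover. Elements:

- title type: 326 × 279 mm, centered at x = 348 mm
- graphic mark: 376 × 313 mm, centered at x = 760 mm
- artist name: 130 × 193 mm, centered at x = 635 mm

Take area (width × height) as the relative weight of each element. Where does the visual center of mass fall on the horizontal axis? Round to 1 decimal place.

x ≈ 586.3

Areas → weights: title type 326·279 = 90954, graphic mark 376·313 = 117688, artist name 130·193 = 25090; Σw = 233732.
x: (90954·348 + 117688·760 + 25090·635) / 233732 = 137027022 / 233732 ≈ 586.26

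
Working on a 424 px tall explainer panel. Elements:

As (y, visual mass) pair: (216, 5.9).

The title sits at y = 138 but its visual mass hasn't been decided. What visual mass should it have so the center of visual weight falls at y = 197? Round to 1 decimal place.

The single fixed element contributes weight 5.9, moment 5.9·216 = 1274.4.
Set Σw·y/Σw = 197: (1274.4 + 138w) = 197·(5.9 + w).
Solving: w = (197·5.9 − 1274.4) / (138 − 197) = -112.1 / -59 ≈ 1.90.

w ≈ 1.9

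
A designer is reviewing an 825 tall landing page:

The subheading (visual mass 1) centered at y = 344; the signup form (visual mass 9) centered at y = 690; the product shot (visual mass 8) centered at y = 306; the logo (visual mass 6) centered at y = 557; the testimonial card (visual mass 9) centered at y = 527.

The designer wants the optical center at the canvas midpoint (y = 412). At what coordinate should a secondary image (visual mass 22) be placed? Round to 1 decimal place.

y ≈ 253.3

After adding the secondary image, total weight = 1 + 9 + 8 + 6 + 9 + 22 = 55.
y: target moment 55×412 = 22660; current 1·344 + 9·690 + 8·306 + 6·557 + 9·527 = 17087; the secondary image supplies 5573, so y = 5573/22 ≈ 253.32.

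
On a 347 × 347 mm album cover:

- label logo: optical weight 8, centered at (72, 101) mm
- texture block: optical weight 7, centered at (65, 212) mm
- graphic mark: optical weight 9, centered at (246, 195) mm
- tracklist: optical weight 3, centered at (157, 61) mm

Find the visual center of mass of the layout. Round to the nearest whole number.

(138, 157)

Total weight = 8 + 7 + 9 + 3 = 27.
x-moment: 8·72 + 7·65 + 9·246 + 3·157 = 3716; centroid 3716/27 ≈ 137.63.
y-moment: 8·101 + 7·212 + 9·195 + 3·61 = 4230; centroid 4230/27 ≈ 156.67.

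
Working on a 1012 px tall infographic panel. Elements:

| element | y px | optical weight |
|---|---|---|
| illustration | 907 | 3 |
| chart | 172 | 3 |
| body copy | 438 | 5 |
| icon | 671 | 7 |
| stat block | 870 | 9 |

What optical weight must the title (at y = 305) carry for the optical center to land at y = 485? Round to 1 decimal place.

w ≈ 27.0

Existing Σw = 27 (3 + 3 + 5 + 7 + 9); existing moment 3·907 + 3·172 + 5·438 + 7·671 + 9·870 = 17954.
Set Σw·y/Σw = 485: (17954 + 305w) = 485·(27 + w).
Solving: w = (485·27 − 17954) / (305 − 485) = -4859 / -180 ≈ 26.99.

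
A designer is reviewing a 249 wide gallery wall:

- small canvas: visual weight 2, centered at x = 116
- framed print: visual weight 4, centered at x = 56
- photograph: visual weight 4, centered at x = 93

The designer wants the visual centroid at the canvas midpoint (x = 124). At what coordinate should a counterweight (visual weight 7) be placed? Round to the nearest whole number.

New total weight: (2 + 4 + 4) + 7 = 17.
Along x: (828 + 7·x) / 17 = 124 (existing moment 2·116 + 4·56 + 4·93 = 828) ⇒ x = (2108 − 828) / 7 ≈ 182.86.

x ≈ 183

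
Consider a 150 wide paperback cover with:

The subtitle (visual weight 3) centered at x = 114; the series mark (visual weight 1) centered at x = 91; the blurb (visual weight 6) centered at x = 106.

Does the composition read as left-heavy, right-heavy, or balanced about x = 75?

Weights sum to 3 + 1 + 6 = 10.
x: (3·114 + 1·91 + 6·106) / 10 = 1069 / 10 ≈ 106.90
Since 106.9 is right of 75, the composition reads right-heavy.

right-heavy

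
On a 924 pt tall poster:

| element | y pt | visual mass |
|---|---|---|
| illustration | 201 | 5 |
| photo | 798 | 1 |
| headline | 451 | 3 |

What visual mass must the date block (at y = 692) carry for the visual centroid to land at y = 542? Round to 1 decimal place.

Fixed elements: Σw = 5 + 1 + 3 = 9, Σw·y = 5·201 + 1·798 + 3·451 = 3156.
Balance at y = 542 requires (3156 + w·692) / (9 + w) = 542.
Solving: w = (542·9 − 3156) / (692 − 542) = 1722 / 150 ≈ 11.48.

w ≈ 11.5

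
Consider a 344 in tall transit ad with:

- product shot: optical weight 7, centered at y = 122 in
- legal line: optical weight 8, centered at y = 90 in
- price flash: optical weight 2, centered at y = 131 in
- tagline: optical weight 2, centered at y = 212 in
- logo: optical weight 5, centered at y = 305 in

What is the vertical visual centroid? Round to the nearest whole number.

Total weight = 7 + 8 + 2 + 2 + 5 = 24.
y-moment: 7·122 + 8·90 + 2·131 + 2·212 + 5·305 = 3785; centroid 3785/24 ≈ 157.71.

y ≈ 158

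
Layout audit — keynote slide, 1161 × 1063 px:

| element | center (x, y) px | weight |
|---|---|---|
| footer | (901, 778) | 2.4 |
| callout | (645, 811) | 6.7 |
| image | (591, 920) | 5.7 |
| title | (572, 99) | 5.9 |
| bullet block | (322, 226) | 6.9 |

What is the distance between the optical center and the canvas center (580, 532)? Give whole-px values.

≈ 20 px

Total weight = 2.4 + 6.7 + 5.7 + 5.9 + 6.9 = 27.6.
x-moment: 2.4·901 + 6.7·645 + 5.7·591 + 5.9·572 + 6.9·322 = 15449.2; centroid 15449.2/27.6 ≈ 559.75.
y-moment: 2.4·778 + 6.7·811 + 5.7·920 + 5.9·99 + 6.9·226 = 14688.4; centroid 14688.4/27.6 ≈ 532.19.
Relative to (580, 532): Δ = (-20.25, 0.19); |Δ| = √(-20.25² + 0.19²) ≈ 20.25.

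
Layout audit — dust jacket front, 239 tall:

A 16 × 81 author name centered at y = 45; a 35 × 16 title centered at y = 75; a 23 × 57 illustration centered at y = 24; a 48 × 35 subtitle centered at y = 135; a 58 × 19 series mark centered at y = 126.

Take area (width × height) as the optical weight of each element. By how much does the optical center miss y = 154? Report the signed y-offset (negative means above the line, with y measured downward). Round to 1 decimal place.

≈ -70.4

Areas: author name 16·81 = 1296, title 35·16 = 560, illustration 23·57 = 1311, subtitle 48·35 = 1680, series mark 58·19 = 1102. Total weight = 5949.
Σw·y = 1296·45 + 560·75 + 1311·24 + 1680·135 + 1102·126 = 497436, so ȳ = 497436/5949 ≈ 83.62.
Difference: 83.62 − 154 ≈ -70.38.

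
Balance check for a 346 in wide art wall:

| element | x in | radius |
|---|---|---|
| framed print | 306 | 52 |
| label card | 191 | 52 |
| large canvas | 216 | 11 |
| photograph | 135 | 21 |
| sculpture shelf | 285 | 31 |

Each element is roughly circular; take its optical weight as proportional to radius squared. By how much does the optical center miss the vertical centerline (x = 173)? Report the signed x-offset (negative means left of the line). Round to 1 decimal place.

r² weights: framed print 52² = 2704, label card 52² = 2704, large canvas 11² = 121, photograph 21² = 441, sculpture shelf 31² = 961. Total = 6931.
x: (2704·306 + 2704·191 + 121·216 + 441·135 + 961·285) / 6931 = 1703444 / 6931 ≈ 245.77
Difference: 245.77 − 173 ≈ 72.77.

≈ 72.8 in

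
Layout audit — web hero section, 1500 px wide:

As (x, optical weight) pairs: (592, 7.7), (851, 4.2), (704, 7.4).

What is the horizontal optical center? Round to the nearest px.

Weights sum to 7.7 + 4.2 + 7.4 = 19.3.
x: (7.7·592 + 4.2·851 + 7.4·704) / 19.3 = 13342.2 / 19.3 ≈ 691.31

x ≈ 691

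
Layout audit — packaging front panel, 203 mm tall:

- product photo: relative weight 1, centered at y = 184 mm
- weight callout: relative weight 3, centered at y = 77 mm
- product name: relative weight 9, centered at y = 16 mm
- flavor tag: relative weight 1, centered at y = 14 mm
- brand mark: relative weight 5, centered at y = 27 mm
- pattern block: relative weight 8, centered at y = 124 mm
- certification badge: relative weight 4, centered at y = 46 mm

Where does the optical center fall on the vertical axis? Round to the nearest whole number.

y ≈ 61

Total weight = 1 + 3 + 9 + 1 + 5 + 8 + 4 = 31.
y: moment 1884 / weight 31 ≈ 60.77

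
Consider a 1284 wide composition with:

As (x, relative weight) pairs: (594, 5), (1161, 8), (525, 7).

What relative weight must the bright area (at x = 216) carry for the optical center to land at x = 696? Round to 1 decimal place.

Fixed elements: Σw = 5 + 8 + 7 = 20, Σw·x = 5·594 + 8·1161 + 7·525 = 15933.
Balance at x = 696 requires (15933 + w·216) / (20 + w) = 696.
So w = (696·20 − 15933)/(216 − 696) = -2013/-480 ≈ 4.19.

w ≈ 4.2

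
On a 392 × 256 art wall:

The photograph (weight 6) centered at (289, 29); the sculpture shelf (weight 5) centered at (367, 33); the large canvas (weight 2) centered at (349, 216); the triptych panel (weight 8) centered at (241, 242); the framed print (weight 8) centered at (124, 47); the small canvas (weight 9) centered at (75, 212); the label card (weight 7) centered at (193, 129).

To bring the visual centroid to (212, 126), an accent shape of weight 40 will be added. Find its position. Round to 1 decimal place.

(220.2, 120.4)

After adding the accent shape, total weight = 6 + 5 + 2 + 8 + 8 + 9 + 7 + 40 = 85.
Along x: (9213 + 40·x) / 85 = 212 (existing moment 6·289 + 5·367 + 2·349 + 8·241 + 8·124 + 9·75 + 7·193 = 9213) ⇒ x = (18020 − 9213) / 40 ≈ 220.18.
Along y: (5894 + 40·y) / 85 = 126 (existing moment 6·29 + 5·33 + 2·216 + 8·242 + 8·47 + 9·212 + 7·129 = 5894) ⇒ y = (10710 − 5894) / 40 ≈ 120.40.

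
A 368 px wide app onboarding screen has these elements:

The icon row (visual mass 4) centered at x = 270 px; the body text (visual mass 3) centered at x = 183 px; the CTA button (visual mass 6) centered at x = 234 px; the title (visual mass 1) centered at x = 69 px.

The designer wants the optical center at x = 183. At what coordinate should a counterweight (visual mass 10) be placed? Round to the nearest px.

New total weight: (4 + 3 + 6 + 1) + 10 = 24.
x: need Σw·x = 24·183 = 4392. Existing = 4·270 + 3·183 + 6·234 + 1·69 = 3102. Remainder 1290 / 10 ≈ 129.00.

x ≈ 129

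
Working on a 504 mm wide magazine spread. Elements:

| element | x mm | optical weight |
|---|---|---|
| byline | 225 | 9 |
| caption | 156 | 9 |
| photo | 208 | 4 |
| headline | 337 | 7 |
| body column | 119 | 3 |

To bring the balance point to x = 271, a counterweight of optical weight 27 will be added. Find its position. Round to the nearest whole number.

New total weight: (9 + 9 + 4 + 7 + 3) + 27 = 59.
Along x: (6977 + 27·x) / 59 = 271 (existing moment 9·225 + 9·156 + 4·208 + 7·337 + 3·119 = 6977) ⇒ x = (15989 − 6977) / 27 ≈ 333.78.

x ≈ 334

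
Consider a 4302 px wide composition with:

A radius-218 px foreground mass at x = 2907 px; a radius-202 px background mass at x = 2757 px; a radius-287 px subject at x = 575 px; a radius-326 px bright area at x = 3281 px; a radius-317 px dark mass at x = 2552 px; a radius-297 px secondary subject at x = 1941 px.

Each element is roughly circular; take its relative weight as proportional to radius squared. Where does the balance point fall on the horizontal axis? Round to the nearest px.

x ≈ 2307

r² weights: foreground mass 218² = 47524, background mass 202² = 40804, subject 287² = 82369, bright area 326² = 106276, dark mass 317² = 100489, secondary subject 297² = 88209. Total = 465671.
Σw·x = 47524·2907 + 40804·2757 + 82369·575 + 106276·3281 + 100489·2552 + 88209·1941 = 1074364224, so x̄ = 1074364224/465671 ≈ 2307.13.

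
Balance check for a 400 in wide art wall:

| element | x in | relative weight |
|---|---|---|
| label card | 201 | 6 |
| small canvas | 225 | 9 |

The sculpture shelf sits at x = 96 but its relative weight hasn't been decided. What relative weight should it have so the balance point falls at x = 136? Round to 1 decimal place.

w ≈ 29.8

Fixed elements: Σw = 6 + 9 = 15, Σw·x = 6·201 + 9·225 = 3231.
Set Σw·x/Σw = 136: (3231 + 96w) = 136·(15 + w).
Rearranging, w·(96 − 136) = 136·15 − 3231 = -1191, so w ≈ -1191/-40 = 29.77.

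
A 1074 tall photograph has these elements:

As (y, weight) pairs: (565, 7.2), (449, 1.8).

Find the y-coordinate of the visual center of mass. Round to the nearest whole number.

y ≈ 542

Weights sum to 7.2 + 1.8 = 9.0.
Σw·y = 7.2·565 + 1.8·449 = 4876.2, so ȳ = 4876.2/9.0 ≈ 541.80.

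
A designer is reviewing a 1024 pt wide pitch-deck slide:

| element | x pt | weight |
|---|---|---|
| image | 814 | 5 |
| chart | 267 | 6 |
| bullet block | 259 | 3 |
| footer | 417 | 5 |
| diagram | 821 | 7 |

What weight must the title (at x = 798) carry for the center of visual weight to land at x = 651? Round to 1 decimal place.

w ≈ 18.0

Known weights sum to 5 + 6 + 3 + 5 + 7 = 26; their moment is 5·814 + 6·267 + 3·259 + 5·417 + 7·821 = 14281.
For the centroid to hit 651: (14281 + w·798) / (26 + w) = 651.
Solving: w = (651·26 − 14281) / (798 − 651) = 2645 / 147 ≈ 17.99.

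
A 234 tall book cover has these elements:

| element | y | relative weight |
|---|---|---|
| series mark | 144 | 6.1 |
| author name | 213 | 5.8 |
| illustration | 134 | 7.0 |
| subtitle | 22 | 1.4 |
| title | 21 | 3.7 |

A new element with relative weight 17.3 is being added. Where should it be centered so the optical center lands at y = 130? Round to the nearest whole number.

y ≈ 128

With the new element, Σw becomes 6.1 + 5.8 + 7.0 + 1.4 + 3.7 + 17.3 = 41.3.
y: target moment 41.3×130 = 5369.0; current 6.1·144 + 5.8·213 + 7.0·134 + 1.4·22 + 3.7·21 = 3160.3; the new element supplies 2208.7, so y = 2208.7/17.3 ≈ 127.67.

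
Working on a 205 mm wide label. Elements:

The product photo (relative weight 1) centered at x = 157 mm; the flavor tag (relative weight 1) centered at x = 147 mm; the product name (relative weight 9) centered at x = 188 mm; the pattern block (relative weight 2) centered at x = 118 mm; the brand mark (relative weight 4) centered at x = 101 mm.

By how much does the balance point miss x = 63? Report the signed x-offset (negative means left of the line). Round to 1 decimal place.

Total weight = 1 + 1 + 9 + 2 + 4 = 17.
Σw·x = 1·157 + 1·147 + 9·188 + 2·118 + 4·101 = 2636, so x̄ = 2636/17 ≈ 155.06.
Against x = 63, that's 155.06 − 63 = 92.06.

≈ 92.1 mm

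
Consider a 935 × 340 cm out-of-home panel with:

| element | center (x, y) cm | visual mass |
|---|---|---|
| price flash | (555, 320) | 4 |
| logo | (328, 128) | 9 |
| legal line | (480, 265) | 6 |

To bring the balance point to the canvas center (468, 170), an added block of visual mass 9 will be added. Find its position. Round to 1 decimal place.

New total weight: (4 + 9 + 6) + 9 = 28.
x: need Σw·x = 28·468 = 13104. Existing = 4·555 + 9·328 + 6·480 = 8052. Remainder 5052 / 9 ≈ 561.33.
y: need Σw·y = 28·170 = 4760. Existing = 4·320 + 9·128 + 6·265 = 4022. Remainder 738 / 9 ≈ 82.00.

(561.3, 82.0)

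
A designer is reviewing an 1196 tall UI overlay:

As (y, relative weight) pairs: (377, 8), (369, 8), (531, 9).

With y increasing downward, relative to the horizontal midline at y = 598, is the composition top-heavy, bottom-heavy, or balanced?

top-heavy

Weights sum to 8 + 8 + 9 = 25.
y-moment: 8·377 + 8·369 + 9·531 = 10747; centroid 10747/25 ≈ 429.88.
Since 429.9 is above (smaller y than) 598, the composition reads top-heavy.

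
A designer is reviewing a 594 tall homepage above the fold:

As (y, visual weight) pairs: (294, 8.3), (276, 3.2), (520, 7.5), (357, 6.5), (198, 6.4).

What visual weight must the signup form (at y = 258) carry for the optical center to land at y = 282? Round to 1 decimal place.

Known weights sum to 8.3 + 3.2 + 7.5 + 6.5 + 6.4 = 31.9; their moment is 8.3·294 + 3.2·276 + 7.5·520 + 6.5·357 + 6.4·198 = 10811.1.
Set Σw·y/Σw = 282: (10811.1 + 258w) = 282·(31.9 + w).
Solving: w = (282·31.9 − 10811.1) / (258 − 282) = -1815.3 / -24 ≈ 75.64.

w ≈ 75.6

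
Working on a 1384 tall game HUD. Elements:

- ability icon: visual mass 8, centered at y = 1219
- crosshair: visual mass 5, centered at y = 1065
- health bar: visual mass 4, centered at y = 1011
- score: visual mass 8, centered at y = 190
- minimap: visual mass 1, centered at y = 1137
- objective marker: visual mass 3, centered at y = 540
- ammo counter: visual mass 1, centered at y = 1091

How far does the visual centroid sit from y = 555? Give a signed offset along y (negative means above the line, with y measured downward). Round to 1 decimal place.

Weights sum to 8 + 5 + 4 + 8 + 1 + 3 + 1 = 30.
y: moment 24489 / weight 30 ≈ 816.30
Offset from y = 555: 816.30 − 555 ≈ 261.30.

≈ 261.3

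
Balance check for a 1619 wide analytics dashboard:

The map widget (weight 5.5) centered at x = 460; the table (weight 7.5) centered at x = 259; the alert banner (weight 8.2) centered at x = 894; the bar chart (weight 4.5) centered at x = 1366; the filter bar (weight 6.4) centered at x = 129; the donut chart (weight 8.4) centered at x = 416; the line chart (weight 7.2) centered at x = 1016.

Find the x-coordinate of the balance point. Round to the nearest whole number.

Weights sum to 5.5 + 7.5 + 8.2 + 4.5 + 6.4 + 8.4 + 7.2 = 47.7.
Σw·x = 29585.5; x̄ = 29585.5/47.7 ≈ 620.24.

x ≈ 620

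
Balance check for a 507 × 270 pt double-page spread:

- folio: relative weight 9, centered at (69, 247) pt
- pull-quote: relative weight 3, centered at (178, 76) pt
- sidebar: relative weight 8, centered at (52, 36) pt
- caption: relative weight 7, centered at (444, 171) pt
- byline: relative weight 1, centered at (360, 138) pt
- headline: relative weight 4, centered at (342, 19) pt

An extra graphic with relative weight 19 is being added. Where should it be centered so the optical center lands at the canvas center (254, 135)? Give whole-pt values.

(345, 144)

New total weight: (9 + 3 + 8 + 7 + 1 + 4) + 19 = 51.
x: need Σw·x = 51·254 = 12954. Existing = 9·69 + 3·178 + 8·52 + 7·444 + 1·360 + 4·342 = 6407. Remainder 6547 / 19 ≈ 344.58.
y: need Σw·y = 51·135 = 6885. Existing = 9·247 + 3·76 + 8·36 + 7·171 + 1·138 + 4·19 = 4150. Remainder 2735 / 19 ≈ 143.95.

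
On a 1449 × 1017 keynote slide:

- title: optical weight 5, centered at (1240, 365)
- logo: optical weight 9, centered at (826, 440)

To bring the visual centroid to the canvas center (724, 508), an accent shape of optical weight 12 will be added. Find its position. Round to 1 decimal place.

With the accent shape, Σw becomes 5 + 9 + 12 = 26.
Along x: (13634 + 12·x) / 26 = 724 (existing moment 5·1240 + 9·826 = 13634) ⇒ x = (18824 − 13634) / 12 ≈ 432.50.
Along y: (5785 + 12·y) / 26 = 508 (existing moment 5·365 + 9·440 = 5785) ⇒ y = (13208 − 5785) / 12 ≈ 618.58.

(432.5, 618.6)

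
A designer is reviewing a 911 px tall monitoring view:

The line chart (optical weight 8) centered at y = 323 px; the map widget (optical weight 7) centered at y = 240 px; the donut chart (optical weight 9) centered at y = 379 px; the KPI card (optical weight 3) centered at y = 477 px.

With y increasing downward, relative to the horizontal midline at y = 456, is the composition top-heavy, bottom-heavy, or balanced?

top-heavy

Total weight = 8 + 7 + 9 + 3 = 27.
y-moment: 8·323 + 7·240 + 9·379 + 3·477 = 9106; centroid 9106/27 ≈ 337.26.
337.3 vs midline 456 → top-heavy.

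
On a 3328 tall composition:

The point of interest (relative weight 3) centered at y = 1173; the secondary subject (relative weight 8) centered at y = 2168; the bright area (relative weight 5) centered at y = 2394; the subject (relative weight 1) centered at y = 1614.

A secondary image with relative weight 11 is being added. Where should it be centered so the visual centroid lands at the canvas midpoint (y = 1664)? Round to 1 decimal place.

With the secondary image, Σw becomes 3 + 8 + 5 + 1 + 11 = 28.
y: need Σw·y = 28·1664 = 46592. Existing = 3·1173 + 8·2168 + 5·2394 + 1·1614 = 34447. Remainder 12145 / 11 ≈ 1104.09.

y ≈ 1104.1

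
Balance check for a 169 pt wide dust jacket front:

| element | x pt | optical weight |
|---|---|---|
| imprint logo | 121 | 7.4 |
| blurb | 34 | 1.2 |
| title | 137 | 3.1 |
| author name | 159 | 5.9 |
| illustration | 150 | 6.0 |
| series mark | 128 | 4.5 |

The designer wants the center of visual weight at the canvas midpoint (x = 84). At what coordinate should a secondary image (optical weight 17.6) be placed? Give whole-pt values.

x ≈ 4

After adding the secondary image, total weight = 7.4 + 1.2 + 3.1 + 5.9 + 6.0 + 4.5 + 17.6 = 45.7.
x: target moment 45.7×84 = 3838.8; current 7.4·121 + 1.2·34 + 3.1·137 + 5.9·159 + 6.0·150 + 4.5·128 = 3775.0; the secondary image supplies 63.8, so x = 63.8/17.6 ≈ 3.63.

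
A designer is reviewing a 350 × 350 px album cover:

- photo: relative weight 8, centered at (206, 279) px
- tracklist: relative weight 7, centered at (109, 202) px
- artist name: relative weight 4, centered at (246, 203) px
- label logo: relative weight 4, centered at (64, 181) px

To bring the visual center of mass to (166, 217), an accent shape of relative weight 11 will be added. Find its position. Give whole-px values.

New total weight: (8 + 7 + 4 + 4) + 11 = 34.
x: target moment 34×166 = 5644; current 8·206 + 7·109 + 4·246 + 4·64 = 3651; the accent shape supplies 1993, so x = 1993/11 ≈ 181.18.
y: target moment 34×217 = 7378; current 8·279 + 7·202 + 4·203 + 4·181 = 5182; the accent shape supplies 2196, so y = 2196/11 ≈ 199.64.

(181, 200)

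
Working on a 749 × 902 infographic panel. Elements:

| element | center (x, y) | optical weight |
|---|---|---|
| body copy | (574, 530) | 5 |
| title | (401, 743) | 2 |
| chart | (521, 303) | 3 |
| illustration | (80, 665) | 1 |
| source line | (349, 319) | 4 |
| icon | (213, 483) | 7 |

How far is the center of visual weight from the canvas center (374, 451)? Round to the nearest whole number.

Total weight = 5 + 2 + 3 + 1 + 4 + 7 = 22.
x: (5·574 + 2·401 + 3·521 + 1·80 + 4·349 + 7·213) / 22 = 8202 / 22 ≈ 372.82
y: (5·530 + 2·743 + 3·303 + 1·665 + 4·319 + 7·483) / 22 = 10367 / 22 ≈ 471.23
Relative to (374, 451): Δ = (-1.18, 20.23); |Δ| = √(-1.18² + 20.23²) ≈ 20.26.

≈ 20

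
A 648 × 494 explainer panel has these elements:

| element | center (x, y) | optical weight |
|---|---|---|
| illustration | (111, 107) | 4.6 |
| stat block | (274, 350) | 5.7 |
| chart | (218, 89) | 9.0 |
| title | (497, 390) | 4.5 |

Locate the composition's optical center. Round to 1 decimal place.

Total weight = 4.6 + 5.7 + 9.0 + 4.5 = 23.8.
x: (4.6·111 + 5.7·274 + 9.0·218 + 4.5·497) / 23.8 = 6270.9 / 23.8 ≈ 263.48
y: (4.6·107 + 5.7·350 + 9.0·89 + 4.5·390) / 23.8 = 5043.2 / 23.8 ≈ 211.90

(263.5, 211.9)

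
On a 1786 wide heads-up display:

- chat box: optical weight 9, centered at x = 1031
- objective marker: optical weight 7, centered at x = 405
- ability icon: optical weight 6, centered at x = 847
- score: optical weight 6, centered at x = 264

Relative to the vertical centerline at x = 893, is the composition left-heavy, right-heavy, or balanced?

left-heavy

Weights sum to 9 + 7 + 6 + 6 = 28.
x-moment: 9·1031 + 7·405 + 6·847 + 6·264 = 18780; centroid 18780/28 ≈ 670.71.
Since 670.7 is left of 893, the composition reads left-heavy.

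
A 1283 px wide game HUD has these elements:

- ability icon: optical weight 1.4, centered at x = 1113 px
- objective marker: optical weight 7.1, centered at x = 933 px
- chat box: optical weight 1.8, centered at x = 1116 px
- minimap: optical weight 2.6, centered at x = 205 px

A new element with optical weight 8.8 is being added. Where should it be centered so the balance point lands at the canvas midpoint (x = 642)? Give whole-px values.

With the new element, Σw becomes 1.4 + 7.1 + 1.8 + 2.6 + 8.8 = 21.7.
Along x: (10724.3 + 8.8·x) / 21.7 = 642 (existing moment 1.4·1113 + 7.1·933 + 1.8·1116 + 2.6·205 = 10724.3) ⇒ x = (13931.4 − 10724.3) / 8.8 ≈ 364.44.

x ≈ 364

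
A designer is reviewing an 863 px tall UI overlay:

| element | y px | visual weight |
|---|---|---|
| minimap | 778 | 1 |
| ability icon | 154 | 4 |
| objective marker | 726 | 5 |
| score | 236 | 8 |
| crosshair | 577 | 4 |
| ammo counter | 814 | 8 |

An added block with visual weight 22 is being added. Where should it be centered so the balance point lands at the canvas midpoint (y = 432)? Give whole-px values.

y ≈ 306

After adding the added block, total weight = 1 + 4 + 5 + 8 + 4 + 8 + 22 = 52.
Along y: (15732 + 22·y) / 52 = 432 (existing moment 1·778 + 4·154 + 5·726 + 8·236 + 4·577 + 8·814 = 15732) ⇒ y = (22464 − 15732) / 22 ≈ 306.00.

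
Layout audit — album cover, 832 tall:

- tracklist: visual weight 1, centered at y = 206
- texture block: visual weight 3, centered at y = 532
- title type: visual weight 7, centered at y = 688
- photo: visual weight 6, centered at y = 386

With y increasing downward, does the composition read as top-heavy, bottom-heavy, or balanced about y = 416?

bottom-heavy

Total weight = 1 + 3 + 7 + 6 = 17.
y-moment: 1·206 + 3·532 + 7·688 + 6·386 = 8934; centroid 8934/17 ≈ 525.53.
525.5 lies below (larger y than) the midline 416, so the layout is bottom-heavy.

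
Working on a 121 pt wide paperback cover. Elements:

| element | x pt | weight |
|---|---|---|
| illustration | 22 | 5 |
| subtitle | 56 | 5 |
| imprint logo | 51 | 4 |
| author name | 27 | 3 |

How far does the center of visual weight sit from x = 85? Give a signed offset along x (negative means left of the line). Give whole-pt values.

Total weight = 5 + 5 + 4 + 3 = 17.
x-moment: 5·22 + 5·56 + 4·51 + 3·27 = 675; centroid 675/17 ≈ 39.71.
Difference: 39.71 − 85 ≈ -45.29.

≈ -45 pt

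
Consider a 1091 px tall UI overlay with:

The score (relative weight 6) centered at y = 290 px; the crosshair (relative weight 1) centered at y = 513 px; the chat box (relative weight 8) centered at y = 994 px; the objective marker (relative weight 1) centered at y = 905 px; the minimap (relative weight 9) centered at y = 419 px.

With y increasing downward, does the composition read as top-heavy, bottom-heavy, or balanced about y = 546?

Total weight = 6 + 1 + 8 + 1 + 9 = 25.
y: (6·290 + 1·513 + 8·994 + 1·905 + 9·419) / 25 = 14881 / 25 ≈ 595.24
595.2 lies below (larger y than) the midline 546, so the layout is bottom-heavy.

bottom-heavy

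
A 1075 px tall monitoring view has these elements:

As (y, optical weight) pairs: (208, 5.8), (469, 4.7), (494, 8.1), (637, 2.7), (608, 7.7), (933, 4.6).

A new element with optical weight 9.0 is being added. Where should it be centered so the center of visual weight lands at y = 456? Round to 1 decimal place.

After adding the new element, total weight = 5.8 + 4.7 + 8.1 + 2.7 + 7.7 + 4.6 + 9.0 = 42.6.
Along y: (18105.4 + 9.0·y) / 42.6 = 456 (existing moment 5.8·208 + 4.7·469 + 8.1·494 + 2.7·637 + 7.7·608 + 4.6·933 = 18105.4) ⇒ y = (19425.6 − 18105.4) / 9.0 ≈ 146.69.

y ≈ 146.7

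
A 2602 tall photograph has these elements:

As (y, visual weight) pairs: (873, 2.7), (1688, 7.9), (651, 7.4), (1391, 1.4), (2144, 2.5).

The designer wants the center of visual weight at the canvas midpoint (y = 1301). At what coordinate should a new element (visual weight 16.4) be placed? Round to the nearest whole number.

y ≈ 1342

After adding the new element, total weight = 2.7 + 7.9 + 7.4 + 1.4 + 2.5 + 16.4 = 38.3.
Along y: (27817.1 + 16.4·y) / 38.3 = 1301 (existing moment 2.7·873 + 7.9·1688 + 7.4·651 + 1.4·1391 + 2.5·2144 = 27817.1) ⇒ y = (49828.3 − 27817.1) / 16.4 ≈ 1342.15.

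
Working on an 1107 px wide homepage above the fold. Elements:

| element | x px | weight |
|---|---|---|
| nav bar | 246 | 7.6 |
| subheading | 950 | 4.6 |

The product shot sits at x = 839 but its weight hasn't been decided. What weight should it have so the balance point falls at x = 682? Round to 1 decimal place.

w ≈ 13.3

Known weights sum to 7.6 + 4.6 = 12.2; their moment is 7.6·246 + 4.6·950 = 6239.6.
Set Σw·x/Σw = 682: (6239.6 + 839w) = 682·(12.2 + w).
Solving: w = (682·12.2 − 6239.6) / (839 − 682) = 2080.8 / 157 ≈ 13.25.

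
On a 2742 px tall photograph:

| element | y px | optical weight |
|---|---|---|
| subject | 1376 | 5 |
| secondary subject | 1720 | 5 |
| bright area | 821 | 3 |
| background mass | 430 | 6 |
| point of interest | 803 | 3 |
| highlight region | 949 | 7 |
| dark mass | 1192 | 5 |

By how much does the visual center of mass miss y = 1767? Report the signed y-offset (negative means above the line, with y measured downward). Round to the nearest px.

≈ -722 px

Weights sum to 5 + 5 + 3 + 6 + 3 + 7 + 5 = 34.
y: (5·1376 + 5·1720 + 3·821 + 6·430 + 3·803 + 7·949 + 5·1192) / 34 = 35535 / 34 ≈ 1045.15
Difference: 1045.15 − 1767 ≈ -721.85.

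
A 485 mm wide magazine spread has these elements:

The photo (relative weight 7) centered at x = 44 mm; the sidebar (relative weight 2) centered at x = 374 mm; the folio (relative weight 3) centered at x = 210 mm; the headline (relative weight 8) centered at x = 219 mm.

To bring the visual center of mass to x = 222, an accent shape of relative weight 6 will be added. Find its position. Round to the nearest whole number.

New total weight: (7 + 2 + 3 + 8) + 6 = 26.
Along x: (3438 + 6·x) / 26 = 222 (existing moment 7·44 + 2·374 + 3·210 + 8·219 = 3438) ⇒ x = (5772 − 3438) / 6 ≈ 389.00.

x ≈ 389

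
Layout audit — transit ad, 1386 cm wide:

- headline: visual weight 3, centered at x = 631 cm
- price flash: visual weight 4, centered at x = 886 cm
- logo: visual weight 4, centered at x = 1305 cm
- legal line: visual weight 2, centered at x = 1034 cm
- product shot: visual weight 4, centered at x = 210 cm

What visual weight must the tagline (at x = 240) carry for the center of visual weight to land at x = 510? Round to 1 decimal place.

Fixed elements: Σw = 3 + 4 + 4 + 2 + 4 = 17, Σw·x = 3·631 + 4·886 + 4·1305 + 2·1034 + 4·210 = 13565.
For the centroid to hit 510: (13565 + w·240) / (17 + w) = 510.
So w = (510·17 − 13565)/(240 − 510) = -4895/-270 ≈ 18.13.

w ≈ 18.1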